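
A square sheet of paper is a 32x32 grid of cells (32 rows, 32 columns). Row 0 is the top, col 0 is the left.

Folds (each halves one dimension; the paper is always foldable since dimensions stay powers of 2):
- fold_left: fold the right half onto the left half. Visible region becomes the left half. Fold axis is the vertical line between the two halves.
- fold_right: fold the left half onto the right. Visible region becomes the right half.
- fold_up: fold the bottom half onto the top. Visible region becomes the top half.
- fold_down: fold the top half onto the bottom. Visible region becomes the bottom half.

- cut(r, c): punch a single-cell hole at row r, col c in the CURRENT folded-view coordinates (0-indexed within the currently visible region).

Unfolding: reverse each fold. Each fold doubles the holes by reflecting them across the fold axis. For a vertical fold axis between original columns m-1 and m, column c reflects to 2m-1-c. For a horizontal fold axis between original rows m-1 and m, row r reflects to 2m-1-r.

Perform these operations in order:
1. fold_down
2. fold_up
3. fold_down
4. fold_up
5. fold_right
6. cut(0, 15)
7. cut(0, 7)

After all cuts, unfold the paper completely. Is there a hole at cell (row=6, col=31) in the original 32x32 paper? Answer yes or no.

Op 1 fold_down: fold axis h@16; visible region now rows[16,32) x cols[0,32) = 16x32
Op 2 fold_up: fold axis h@24; visible region now rows[16,24) x cols[0,32) = 8x32
Op 3 fold_down: fold axis h@20; visible region now rows[20,24) x cols[0,32) = 4x32
Op 4 fold_up: fold axis h@22; visible region now rows[20,22) x cols[0,32) = 2x32
Op 5 fold_right: fold axis v@16; visible region now rows[20,22) x cols[16,32) = 2x16
Op 6 cut(0, 15): punch at orig (20,31); cuts so far [(20, 31)]; region rows[20,22) x cols[16,32) = 2x16
Op 7 cut(0, 7): punch at orig (20,23); cuts so far [(20, 23), (20, 31)]; region rows[20,22) x cols[16,32) = 2x16
Unfold 1 (reflect across v@16): 4 holes -> [(20, 0), (20, 8), (20, 23), (20, 31)]
Unfold 2 (reflect across h@22): 8 holes -> [(20, 0), (20, 8), (20, 23), (20, 31), (23, 0), (23, 8), (23, 23), (23, 31)]
Unfold 3 (reflect across h@20): 16 holes -> [(16, 0), (16, 8), (16, 23), (16, 31), (19, 0), (19, 8), (19, 23), (19, 31), (20, 0), (20, 8), (20, 23), (20, 31), (23, 0), (23, 8), (23, 23), (23, 31)]
Unfold 4 (reflect across h@24): 32 holes -> [(16, 0), (16, 8), (16, 23), (16, 31), (19, 0), (19, 8), (19, 23), (19, 31), (20, 0), (20, 8), (20, 23), (20, 31), (23, 0), (23, 8), (23, 23), (23, 31), (24, 0), (24, 8), (24, 23), (24, 31), (27, 0), (27, 8), (27, 23), (27, 31), (28, 0), (28, 8), (28, 23), (28, 31), (31, 0), (31, 8), (31, 23), (31, 31)]
Unfold 5 (reflect across h@16): 64 holes -> [(0, 0), (0, 8), (0, 23), (0, 31), (3, 0), (3, 8), (3, 23), (3, 31), (4, 0), (4, 8), (4, 23), (4, 31), (7, 0), (7, 8), (7, 23), (7, 31), (8, 0), (8, 8), (8, 23), (8, 31), (11, 0), (11, 8), (11, 23), (11, 31), (12, 0), (12, 8), (12, 23), (12, 31), (15, 0), (15, 8), (15, 23), (15, 31), (16, 0), (16, 8), (16, 23), (16, 31), (19, 0), (19, 8), (19, 23), (19, 31), (20, 0), (20, 8), (20, 23), (20, 31), (23, 0), (23, 8), (23, 23), (23, 31), (24, 0), (24, 8), (24, 23), (24, 31), (27, 0), (27, 8), (27, 23), (27, 31), (28, 0), (28, 8), (28, 23), (28, 31), (31, 0), (31, 8), (31, 23), (31, 31)]
Holes: [(0, 0), (0, 8), (0, 23), (0, 31), (3, 0), (3, 8), (3, 23), (3, 31), (4, 0), (4, 8), (4, 23), (4, 31), (7, 0), (7, 8), (7, 23), (7, 31), (8, 0), (8, 8), (8, 23), (8, 31), (11, 0), (11, 8), (11, 23), (11, 31), (12, 0), (12, 8), (12, 23), (12, 31), (15, 0), (15, 8), (15, 23), (15, 31), (16, 0), (16, 8), (16, 23), (16, 31), (19, 0), (19, 8), (19, 23), (19, 31), (20, 0), (20, 8), (20, 23), (20, 31), (23, 0), (23, 8), (23, 23), (23, 31), (24, 0), (24, 8), (24, 23), (24, 31), (27, 0), (27, 8), (27, 23), (27, 31), (28, 0), (28, 8), (28, 23), (28, 31), (31, 0), (31, 8), (31, 23), (31, 31)]

Answer: no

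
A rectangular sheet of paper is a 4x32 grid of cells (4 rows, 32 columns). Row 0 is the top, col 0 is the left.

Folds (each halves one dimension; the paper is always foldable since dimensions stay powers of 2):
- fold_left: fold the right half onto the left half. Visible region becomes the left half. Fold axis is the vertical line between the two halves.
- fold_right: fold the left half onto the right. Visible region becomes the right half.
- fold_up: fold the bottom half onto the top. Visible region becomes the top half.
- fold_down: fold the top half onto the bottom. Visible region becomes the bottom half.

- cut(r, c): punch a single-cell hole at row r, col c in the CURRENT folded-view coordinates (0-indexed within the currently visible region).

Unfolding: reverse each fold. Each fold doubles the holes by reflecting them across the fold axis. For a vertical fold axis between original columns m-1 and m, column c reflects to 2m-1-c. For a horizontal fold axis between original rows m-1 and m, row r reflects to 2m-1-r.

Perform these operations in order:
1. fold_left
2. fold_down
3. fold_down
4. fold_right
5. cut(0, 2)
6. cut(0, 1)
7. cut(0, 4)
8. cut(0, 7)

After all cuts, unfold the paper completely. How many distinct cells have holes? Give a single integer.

Op 1 fold_left: fold axis v@16; visible region now rows[0,4) x cols[0,16) = 4x16
Op 2 fold_down: fold axis h@2; visible region now rows[2,4) x cols[0,16) = 2x16
Op 3 fold_down: fold axis h@3; visible region now rows[3,4) x cols[0,16) = 1x16
Op 4 fold_right: fold axis v@8; visible region now rows[3,4) x cols[8,16) = 1x8
Op 5 cut(0, 2): punch at orig (3,10); cuts so far [(3, 10)]; region rows[3,4) x cols[8,16) = 1x8
Op 6 cut(0, 1): punch at orig (3,9); cuts so far [(3, 9), (3, 10)]; region rows[3,4) x cols[8,16) = 1x8
Op 7 cut(0, 4): punch at orig (3,12); cuts so far [(3, 9), (3, 10), (3, 12)]; region rows[3,4) x cols[8,16) = 1x8
Op 8 cut(0, 7): punch at orig (3,15); cuts so far [(3, 9), (3, 10), (3, 12), (3, 15)]; region rows[3,4) x cols[8,16) = 1x8
Unfold 1 (reflect across v@8): 8 holes -> [(3, 0), (3, 3), (3, 5), (3, 6), (3, 9), (3, 10), (3, 12), (3, 15)]
Unfold 2 (reflect across h@3): 16 holes -> [(2, 0), (2, 3), (2, 5), (2, 6), (2, 9), (2, 10), (2, 12), (2, 15), (3, 0), (3, 3), (3, 5), (3, 6), (3, 9), (3, 10), (3, 12), (3, 15)]
Unfold 3 (reflect across h@2): 32 holes -> [(0, 0), (0, 3), (0, 5), (0, 6), (0, 9), (0, 10), (0, 12), (0, 15), (1, 0), (1, 3), (1, 5), (1, 6), (1, 9), (1, 10), (1, 12), (1, 15), (2, 0), (2, 3), (2, 5), (2, 6), (2, 9), (2, 10), (2, 12), (2, 15), (3, 0), (3, 3), (3, 5), (3, 6), (3, 9), (3, 10), (3, 12), (3, 15)]
Unfold 4 (reflect across v@16): 64 holes -> [(0, 0), (0, 3), (0, 5), (0, 6), (0, 9), (0, 10), (0, 12), (0, 15), (0, 16), (0, 19), (0, 21), (0, 22), (0, 25), (0, 26), (0, 28), (0, 31), (1, 0), (1, 3), (1, 5), (1, 6), (1, 9), (1, 10), (1, 12), (1, 15), (1, 16), (1, 19), (1, 21), (1, 22), (1, 25), (1, 26), (1, 28), (1, 31), (2, 0), (2, 3), (2, 5), (2, 6), (2, 9), (2, 10), (2, 12), (2, 15), (2, 16), (2, 19), (2, 21), (2, 22), (2, 25), (2, 26), (2, 28), (2, 31), (3, 0), (3, 3), (3, 5), (3, 6), (3, 9), (3, 10), (3, 12), (3, 15), (3, 16), (3, 19), (3, 21), (3, 22), (3, 25), (3, 26), (3, 28), (3, 31)]

Answer: 64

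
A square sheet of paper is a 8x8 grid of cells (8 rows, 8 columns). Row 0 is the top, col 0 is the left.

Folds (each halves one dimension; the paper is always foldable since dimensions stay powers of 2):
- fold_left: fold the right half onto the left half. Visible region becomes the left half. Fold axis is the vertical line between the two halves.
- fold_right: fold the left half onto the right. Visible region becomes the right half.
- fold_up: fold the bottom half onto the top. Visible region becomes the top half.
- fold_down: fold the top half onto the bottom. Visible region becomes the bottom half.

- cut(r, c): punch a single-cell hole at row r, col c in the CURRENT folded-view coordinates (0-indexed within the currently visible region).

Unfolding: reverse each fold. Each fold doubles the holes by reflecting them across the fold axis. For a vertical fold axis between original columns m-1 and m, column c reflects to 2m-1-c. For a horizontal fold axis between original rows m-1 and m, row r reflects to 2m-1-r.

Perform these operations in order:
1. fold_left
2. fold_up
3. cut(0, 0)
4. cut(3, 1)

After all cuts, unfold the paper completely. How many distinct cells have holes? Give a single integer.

Op 1 fold_left: fold axis v@4; visible region now rows[0,8) x cols[0,4) = 8x4
Op 2 fold_up: fold axis h@4; visible region now rows[0,4) x cols[0,4) = 4x4
Op 3 cut(0, 0): punch at orig (0,0); cuts so far [(0, 0)]; region rows[0,4) x cols[0,4) = 4x4
Op 4 cut(3, 1): punch at orig (3,1); cuts so far [(0, 0), (3, 1)]; region rows[0,4) x cols[0,4) = 4x4
Unfold 1 (reflect across h@4): 4 holes -> [(0, 0), (3, 1), (4, 1), (7, 0)]
Unfold 2 (reflect across v@4): 8 holes -> [(0, 0), (0, 7), (3, 1), (3, 6), (4, 1), (4, 6), (7, 0), (7, 7)]

Answer: 8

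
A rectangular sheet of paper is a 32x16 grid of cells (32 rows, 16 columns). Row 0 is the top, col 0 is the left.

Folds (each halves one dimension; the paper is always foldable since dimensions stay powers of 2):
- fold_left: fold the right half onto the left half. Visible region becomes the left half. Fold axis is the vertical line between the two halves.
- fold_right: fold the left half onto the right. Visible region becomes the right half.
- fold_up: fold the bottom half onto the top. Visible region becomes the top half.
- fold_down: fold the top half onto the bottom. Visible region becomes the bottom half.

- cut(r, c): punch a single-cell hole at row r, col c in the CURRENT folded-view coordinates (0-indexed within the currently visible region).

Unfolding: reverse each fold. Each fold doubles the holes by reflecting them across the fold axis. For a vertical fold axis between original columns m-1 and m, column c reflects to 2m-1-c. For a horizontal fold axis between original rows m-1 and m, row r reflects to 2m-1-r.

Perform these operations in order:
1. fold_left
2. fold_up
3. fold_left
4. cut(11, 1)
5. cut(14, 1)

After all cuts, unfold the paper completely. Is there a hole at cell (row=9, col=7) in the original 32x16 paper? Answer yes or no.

Op 1 fold_left: fold axis v@8; visible region now rows[0,32) x cols[0,8) = 32x8
Op 2 fold_up: fold axis h@16; visible region now rows[0,16) x cols[0,8) = 16x8
Op 3 fold_left: fold axis v@4; visible region now rows[0,16) x cols[0,4) = 16x4
Op 4 cut(11, 1): punch at orig (11,1); cuts so far [(11, 1)]; region rows[0,16) x cols[0,4) = 16x4
Op 5 cut(14, 1): punch at orig (14,1); cuts so far [(11, 1), (14, 1)]; region rows[0,16) x cols[0,4) = 16x4
Unfold 1 (reflect across v@4): 4 holes -> [(11, 1), (11, 6), (14, 1), (14, 6)]
Unfold 2 (reflect across h@16): 8 holes -> [(11, 1), (11, 6), (14, 1), (14, 6), (17, 1), (17, 6), (20, 1), (20, 6)]
Unfold 3 (reflect across v@8): 16 holes -> [(11, 1), (11, 6), (11, 9), (11, 14), (14, 1), (14, 6), (14, 9), (14, 14), (17, 1), (17, 6), (17, 9), (17, 14), (20, 1), (20, 6), (20, 9), (20, 14)]
Holes: [(11, 1), (11, 6), (11, 9), (11, 14), (14, 1), (14, 6), (14, 9), (14, 14), (17, 1), (17, 6), (17, 9), (17, 14), (20, 1), (20, 6), (20, 9), (20, 14)]

Answer: no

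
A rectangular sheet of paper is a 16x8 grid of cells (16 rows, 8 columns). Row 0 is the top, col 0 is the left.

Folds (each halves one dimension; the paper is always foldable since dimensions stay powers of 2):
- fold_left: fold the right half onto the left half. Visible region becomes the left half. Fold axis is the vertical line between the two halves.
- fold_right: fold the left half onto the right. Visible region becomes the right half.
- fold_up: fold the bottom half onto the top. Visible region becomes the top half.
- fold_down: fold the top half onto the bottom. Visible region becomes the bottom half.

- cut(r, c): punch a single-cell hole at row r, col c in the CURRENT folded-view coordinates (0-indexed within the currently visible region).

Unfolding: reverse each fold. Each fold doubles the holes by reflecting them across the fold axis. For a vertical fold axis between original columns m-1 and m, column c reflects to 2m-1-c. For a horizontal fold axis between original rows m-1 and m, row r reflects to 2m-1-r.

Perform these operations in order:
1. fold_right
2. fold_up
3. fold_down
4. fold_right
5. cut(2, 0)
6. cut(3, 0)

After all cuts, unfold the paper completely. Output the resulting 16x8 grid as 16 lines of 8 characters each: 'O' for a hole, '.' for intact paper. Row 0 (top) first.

Op 1 fold_right: fold axis v@4; visible region now rows[0,16) x cols[4,8) = 16x4
Op 2 fold_up: fold axis h@8; visible region now rows[0,8) x cols[4,8) = 8x4
Op 3 fold_down: fold axis h@4; visible region now rows[4,8) x cols[4,8) = 4x4
Op 4 fold_right: fold axis v@6; visible region now rows[4,8) x cols[6,8) = 4x2
Op 5 cut(2, 0): punch at orig (6,6); cuts so far [(6, 6)]; region rows[4,8) x cols[6,8) = 4x2
Op 6 cut(3, 0): punch at orig (7,6); cuts so far [(6, 6), (7, 6)]; region rows[4,8) x cols[6,8) = 4x2
Unfold 1 (reflect across v@6): 4 holes -> [(6, 5), (6, 6), (7, 5), (7, 6)]
Unfold 2 (reflect across h@4): 8 holes -> [(0, 5), (0, 6), (1, 5), (1, 6), (6, 5), (6, 6), (7, 5), (7, 6)]
Unfold 3 (reflect across h@8): 16 holes -> [(0, 5), (0, 6), (1, 5), (1, 6), (6, 5), (6, 6), (7, 5), (7, 6), (8, 5), (8, 6), (9, 5), (9, 6), (14, 5), (14, 6), (15, 5), (15, 6)]
Unfold 4 (reflect across v@4): 32 holes -> [(0, 1), (0, 2), (0, 5), (0, 6), (1, 1), (1, 2), (1, 5), (1, 6), (6, 1), (6, 2), (6, 5), (6, 6), (7, 1), (7, 2), (7, 5), (7, 6), (8, 1), (8, 2), (8, 5), (8, 6), (9, 1), (9, 2), (9, 5), (9, 6), (14, 1), (14, 2), (14, 5), (14, 6), (15, 1), (15, 2), (15, 5), (15, 6)]

Answer: .OO..OO.
.OO..OO.
........
........
........
........
.OO..OO.
.OO..OO.
.OO..OO.
.OO..OO.
........
........
........
........
.OO..OO.
.OO..OO.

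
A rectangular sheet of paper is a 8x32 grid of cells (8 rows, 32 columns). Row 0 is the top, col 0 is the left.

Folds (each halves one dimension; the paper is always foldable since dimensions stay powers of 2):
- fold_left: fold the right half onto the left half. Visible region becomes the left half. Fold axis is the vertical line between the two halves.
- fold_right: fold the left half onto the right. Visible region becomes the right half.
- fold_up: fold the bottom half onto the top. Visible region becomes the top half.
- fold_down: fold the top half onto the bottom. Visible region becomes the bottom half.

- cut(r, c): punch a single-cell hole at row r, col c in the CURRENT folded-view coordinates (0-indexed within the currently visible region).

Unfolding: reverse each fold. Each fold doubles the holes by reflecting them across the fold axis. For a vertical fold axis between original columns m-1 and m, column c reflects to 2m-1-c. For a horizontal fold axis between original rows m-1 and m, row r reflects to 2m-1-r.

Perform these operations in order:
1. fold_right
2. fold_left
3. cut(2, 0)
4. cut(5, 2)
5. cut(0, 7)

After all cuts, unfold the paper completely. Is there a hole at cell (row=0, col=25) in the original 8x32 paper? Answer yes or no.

Answer: no

Derivation:
Op 1 fold_right: fold axis v@16; visible region now rows[0,8) x cols[16,32) = 8x16
Op 2 fold_left: fold axis v@24; visible region now rows[0,8) x cols[16,24) = 8x8
Op 3 cut(2, 0): punch at orig (2,16); cuts so far [(2, 16)]; region rows[0,8) x cols[16,24) = 8x8
Op 4 cut(5, 2): punch at orig (5,18); cuts so far [(2, 16), (5, 18)]; region rows[0,8) x cols[16,24) = 8x8
Op 5 cut(0, 7): punch at orig (0,23); cuts so far [(0, 23), (2, 16), (5, 18)]; region rows[0,8) x cols[16,24) = 8x8
Unfold 1 (reflect across v@24): 6 holes -> [(0, 23), (0, 24), (2, 16), (2, 31), (5, 18), (5, 29)]
Unfold 2 (reflect across v@16): 12 holes -> [(0, 7), (0, 8), (0, 23), (0, 24), (2, 0), (2, 15), (2, 16), (2, 31), (5, 2), (5, 13), (5, 18), (5, 29)]
Holes: [(0, 7), (0, 8), (0, 23), (0, 24), (2, 0), (2, 15), (2, 16), (2, 31), (5, 2), (5, 13), (5, 18), (5, 29)]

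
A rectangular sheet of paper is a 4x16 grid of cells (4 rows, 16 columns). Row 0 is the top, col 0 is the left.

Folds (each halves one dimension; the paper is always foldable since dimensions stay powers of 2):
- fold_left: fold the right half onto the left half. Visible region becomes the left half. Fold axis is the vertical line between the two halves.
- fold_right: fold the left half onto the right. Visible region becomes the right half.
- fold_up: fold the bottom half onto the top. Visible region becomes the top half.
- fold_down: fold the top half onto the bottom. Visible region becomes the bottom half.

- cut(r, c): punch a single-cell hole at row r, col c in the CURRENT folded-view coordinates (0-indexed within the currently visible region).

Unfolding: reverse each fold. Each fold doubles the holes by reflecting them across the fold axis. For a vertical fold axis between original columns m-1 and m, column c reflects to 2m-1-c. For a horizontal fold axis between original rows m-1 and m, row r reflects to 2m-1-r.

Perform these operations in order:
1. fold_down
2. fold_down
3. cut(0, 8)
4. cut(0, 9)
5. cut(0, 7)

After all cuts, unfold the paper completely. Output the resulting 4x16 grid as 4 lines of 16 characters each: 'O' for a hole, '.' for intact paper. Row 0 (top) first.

Op 1 fold_down: fold axis h@2; visible region now rows[2,4) x cols[0,16) = 2x16
Op 2 fold_down: fold axis h@3; visible region now rows[3,4) x cols[0,16) = 1x16
Op 3 cut(0, 8): punch at orig (3,8); cuts so far [(3, 8)]; region rows[3,4) x cols[0,16) = 1x16
Op 4 cut(0, 9): punch at orig (3,9); cuts so far [(3, 8), (3, 9)]; region rows[3,4) x cols[0,16) = 1x16
Op 5 cut(0, 7): punch at orig (3,7); cuts so far [(3, 7), (3, 8), (3, 9)]; region rows[3,4) x cols[0,16) = 1x16
Unfold 1 (reflect across h@3): 6 holes -> [(2, 7), (2, 8), (2, 9), (3, 7), (3, 8), (3, 9)]
Unfold 2 (reflect across h@2): 12 holes -> [(0, 7), (0, 8), (0, 9), (1, 7), (1, 8), (1, 9), (2, 7), (2, 8), (2, 9), (3, 7), (3, 8), (3, 9)]

Answer: .......OOO......
.......OOO......
.......OOO......
.......OOO......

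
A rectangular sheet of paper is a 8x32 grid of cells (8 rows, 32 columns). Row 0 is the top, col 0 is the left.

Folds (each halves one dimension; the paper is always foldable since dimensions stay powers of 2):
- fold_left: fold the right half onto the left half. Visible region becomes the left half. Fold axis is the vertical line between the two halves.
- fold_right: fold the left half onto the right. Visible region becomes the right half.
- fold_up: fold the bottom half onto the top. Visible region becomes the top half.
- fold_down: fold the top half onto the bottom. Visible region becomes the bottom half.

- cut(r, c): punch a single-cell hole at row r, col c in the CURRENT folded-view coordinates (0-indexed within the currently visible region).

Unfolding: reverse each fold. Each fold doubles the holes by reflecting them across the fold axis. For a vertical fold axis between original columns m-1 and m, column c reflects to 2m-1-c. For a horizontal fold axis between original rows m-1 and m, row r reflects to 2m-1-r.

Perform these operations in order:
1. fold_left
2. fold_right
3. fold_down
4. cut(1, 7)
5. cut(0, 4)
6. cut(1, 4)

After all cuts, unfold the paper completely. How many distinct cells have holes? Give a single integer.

Op 1 fold_left: fold axis v@16; visible region now rows[0,8) x cols[0,16) = 8x16
Op 2 fold_right: fold axis v@8; visible region now rows[0,8) x cols[8,16) = 8x8
Op 3 fold_down: fold axis h@4; visible region now rows[4,8) x cols[8,16) = 4x8
Op 4 cut(1, 7): punch at orig (5,15); cuts so far [(5, 15)]; region rows[4,8) x cols[8,16) = 4x8
Op 5 cut(0, 4): punch at orig (4,12); cuts so far [(4, 12), (5, 15)]; region rows[4,8) x cols[8,16) = 4x8
Op 6 cut(1, 4): punch at orig (5,12); cuts so far [(4, 12), (5, 12), (5, 15)]; region rows[4,8) x cols[8,16) = 4x8
Unfold 1 (reflect across h@4): 6 holes -> [(2, 12), (2, 15), (3, 12), (4, 12), (5, 12), (5, 15)]
Unfold 2 (reflect across v@8): 12 holes -> [(2, 0), (2, 3), (2, 12), (2, 15), (3, 3), (3, 12), (4, 3), (4, 12), (5, 0), (5, 3), (5, 12), (5, 15)]
Unfold 3 (reflect across v@16): 24 holes -> [(2, 0), (2, 3), (2, 12), (2, 15), (2, 16), (2, 19), (2, 28), (2, 31), (3, 3), (3, 12), (3, 19), (3, 28), (4, 3), (4, 12), (4, 19), (4, 28), (5, 0), (5, 3), (5, 12), (5, 15), (5, 16), (5, 19), (5, 28), (5, 31)]

Answer: 24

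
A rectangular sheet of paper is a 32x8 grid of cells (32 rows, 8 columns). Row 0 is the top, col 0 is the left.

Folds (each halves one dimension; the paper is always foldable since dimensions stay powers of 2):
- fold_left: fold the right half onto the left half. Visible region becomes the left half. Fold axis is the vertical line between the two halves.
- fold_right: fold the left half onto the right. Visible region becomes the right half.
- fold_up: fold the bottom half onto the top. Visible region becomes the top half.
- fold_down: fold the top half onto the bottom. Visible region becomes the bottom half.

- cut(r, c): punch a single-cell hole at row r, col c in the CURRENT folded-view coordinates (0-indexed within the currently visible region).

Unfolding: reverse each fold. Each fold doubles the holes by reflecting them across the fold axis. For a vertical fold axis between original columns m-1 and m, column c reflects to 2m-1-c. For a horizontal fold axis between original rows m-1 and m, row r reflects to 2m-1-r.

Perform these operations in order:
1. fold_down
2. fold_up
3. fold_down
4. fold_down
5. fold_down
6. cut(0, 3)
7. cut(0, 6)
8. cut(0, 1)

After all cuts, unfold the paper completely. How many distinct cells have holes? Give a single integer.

Op 1 fold_down: fold axis h@16; visible region now rows[16,32) x cols[0,8) = 16x8
Op 2 fold_up: fold axis h@24; visible region now rows[16,24) x cols[0,8) = 8x8
Op 3 fold_down: fold axis h@20; visible region now rows[20,24) x cols[0,8) = 4x8
Op 4 fold_down: fold axis h@22; visible region now rows[22,24) x cols[0,8) = 2x8
Op 5 fold_down: fold axis h@23; visible region now rows[23,24) x cols[0,8) = 1x8
Op 6 cut(0, 3): punch at orig (23,3); cuts so far [(23, 3)]; region rows[23,24) x cols[0,8) = 1x8
Op 7 cut(0, 6): punch at orig (23,6); cuts so far [(23, 3), (23, 6)]; region rows[23,24) x cols[0,8) = 1x8
Op 8 cut(0, 1): punch at orig (23,1); cuts so far [(23, 1), (23, 3), (23, 6)]; region rows[23,24) x cols[0,8) = 1x8
Unfold 1 (reflect across h@23): 6 holes -> [(22, 1), (22, 3), (22, 6), (23, 1), (23, 3), (23, 6)]
Unfold 2 (reflect across h@22): 12 holes -> [(20, 1), (20, 3), (20, 6), (21, 1), (21, 3), (21, 6), (22, 1), (22, 3), (22, 6), (23, 1), (23, 3), (23, 6)]
Unfold 3 (reflect across h@20): 24 holes -> [(16, 1), (16, 3), (16, 6), (17, 1), (17, 3), (17, 6), (18, 1), (18, 3), (18, 6), (19, 1), (19, 3), (19, 6), (20, 1), (20, 3), (20, 6), (21, 1), (21, 3), (21, 6), (22, 1), (22, 3), (22, 6), (23, 1), (23, 3), (23, 6)]
Unfold 4 (reflect across h@24): 48 holes -> [(16, 1), (16, 3), (16, 6), (17, 1), (17, 3), (17, 6), (18, 1), (18, 3), (18, 6), (19, 1), (19, 3), (19, 6), (20, 1), (20, 3), (20, 6), (21, 1), (21, 3), (21, 6), (22, 1), (22, 3), (22, 6), (23, 1), (23, 3), (23, 6), (24, 1), (24, 3), (24, 6), (25, 1), (25, 3), (25, 6), (26, 1), (26, 3), (26, 6), (27, 1), (27, 3), (27, 6), (28, 1), (28, 3), (28, 6), (29, 1), (29, 3), (29, 6), (30, 1), (30, 3), (30, 6), (31, 1), (31, 3), (31, 6)]
Unfold 5 (reflect across h@16): 96 holes -> [(0, 1), (0, 3), (0, 6), (1, 1), (1, 3), (1, 6), (2, 1), (2, 3), (2, 6), (3, 1), (3, 3), (3, 6), (4, 1), (4, 3), (4, 6), (5, 1), (5, 3), (5, 6), (6, 1), (6, 3), (6, 6), (7, 1), (7, 3), (7, 6), (8, 1), (8, 3), (8, 6), (9, 1), (9, 3), (9, 6), (10, 1), (10, 3), (10, 6), (11, 1), (11, 3), (11, 6), (12, 1), (12, 3), (12, 6), (13, 1), (13, 3), (13, 6), (14, 1), (14, 3), (14, 6), (15, 1), (15, 3), (15, 6), (16, 1), (16, 3), (16, 6), (17, 1), (17, 3), (17, 6), (18, 1), (18, 3), (18, 6), (19, 1), (19, 3), (19, 6), (20, 1), (20, 3), (20, 6), (21, 1), (21, 3), (21, 6), (22, 1), (22, 3), (22, 6), (23, 1), (23, 3), (23, 6), (24, 1), (24, 3), (24, 6), (25, 1), (25, 3), (25, 6), (26, 1), (26, 3), (26, 6), (27, 1), (27, 3), (27, 6), (28, 1), (28, 3), (28, 6), (29, 1), (29, 3), (29, 6), (30, 1), (30, 3), (30, 6), (31, 1), (31, 3), (31, 6)]

Answer: 96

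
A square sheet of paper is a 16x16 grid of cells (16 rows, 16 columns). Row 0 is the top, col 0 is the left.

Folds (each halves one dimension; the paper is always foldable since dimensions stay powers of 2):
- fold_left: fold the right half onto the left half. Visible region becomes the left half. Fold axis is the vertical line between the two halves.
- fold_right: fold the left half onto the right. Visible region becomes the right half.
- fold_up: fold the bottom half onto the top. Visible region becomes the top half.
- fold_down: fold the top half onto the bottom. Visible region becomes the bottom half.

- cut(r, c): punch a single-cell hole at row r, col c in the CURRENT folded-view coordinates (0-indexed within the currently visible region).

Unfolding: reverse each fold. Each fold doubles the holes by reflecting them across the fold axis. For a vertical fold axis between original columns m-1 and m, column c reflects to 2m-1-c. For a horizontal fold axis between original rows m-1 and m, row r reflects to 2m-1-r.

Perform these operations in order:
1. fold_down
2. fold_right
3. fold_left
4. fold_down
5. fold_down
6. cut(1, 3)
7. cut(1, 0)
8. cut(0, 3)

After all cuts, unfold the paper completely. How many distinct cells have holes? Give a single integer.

Op 1 fold_down: fold axis h@8; visible region now rows[8,16) x cols[0,16) = 8x16
Op 2 fold_right: fold axis v@8; visible region now rows[8,16) x cols[8,16) = 8x8
Op 3 fold_left: fold axis v@12; visible region now rows[8,16) x cols[8,12) = 8x4
Op 4 fold_down: fold axis h@12; visible region now rows[12,16) x cols[8,12) = 4x4
Op 5 fold_down: fold axis h@14; visible region now rows[14,16) x cols[8,12) = 2x4
Op 6 cut(1, 3): punch at orig (15,11); cuts so far [(15, 11)]; region rows[14,16) x cols[8,12) = 2x4
Op 7 cut(1, 0): punch at orig (15,8); cuts so far [(15, 8), (15, 11)]; region rows[14,16) x cols[8,12) = 2x4
Op 8 cut(0, 3): punch at orig (14,11); cuts so far [(14, 11), (15, 8), (15, 11)]; region rows[14,16) x cols[8,12) = 2x4
Unfold 1 (reflect across h@14): 6 holes -> [(12, 8), (12, 11), (13, 11), (14, 11), (15, 8), (15, 11)]
Unfold 2 (reflect across h@12): 12 holes -> [(8, 8), (8, 11), (9, 11), (10, 11), (11, 8), (11, 11), (12, 8), (12, 11), (13, 11), (14, 11), (15, 8), (15, 11)]
Unfold 3 (reflect across v@12): 24 holes -> [(8, 8), (8, 11), (8, 12), (8, 15), (9, 11), (9, 12), (10, 11), (10, 12), (11, 8), (11, 11), (11, 12), (11, 15), (12, 8), (12, 11), (12, 12), (12, 15), (13, 11), (13, 12), (14, 11), (14, 12), (15, 8), (15, 11), (15, 12), (15, 15)]
Unfold 4 (reflect across v@8): 48 holes -> [(8, 0), (8, 3), (8, 4), (8, 7), (8, 8), (8, 11), (8, 12), (8, 15), (9, 3), (9, 4), (9, 11), (9, 12), (10, 3), (10, 4), (10, 11), (10, 12), (11, 0), (11, 3), (11, 4), (11, 7), (11, 8), (11, 11), (11, 12), (11, 15), (12, 0), (12, 3), (12, 4), (12, 7), (12, 8), (12, 11), (12, 12), (12, 15), (13, 3), (13, 4), (13, 11), (13, 12), (14, 3), (14, 4), (14, 11), (14, 12), (15, 0), (15, 3), (15, 4), (15, 7), (15, 8), (15, 11), (15, 12), (15, 15)]
Unfold 5 (reflect across h@8): 96 holes -> [(0, 0), (0, 3), (0, 4), (0, 7), (0, 8), (0, 11), (0, 12), (0, 15), (1, 3), (1, 4), (1, 11), (1, 12), (2, 3), (2, 4), (2, 11), (2, 12), (3, 0), (3, 3), (3, 4), (3, 7), (3, 8), (3, 11), (3, 12), (3, 15), (4, 0), (4, 3), (4, 4), (4, 7), (4, 8), (4, 11), (4, 12), (4, 15), (5, 3), (5, 4), (5, 11), (5, 12), (6, 3), (6, 4), (6, 11), (6, 12), (7, 0), (7, 3), (7, 4), (7, 7), (7, 8), (7, 11), (7, 12), (7, 15), (8, 0), (8, 3), (8, 4), (8, 7), (8, 8), (8, 11), (8, 12), (8, 15), (9, 3), (9, 4), (9, 11), (9, 12), (10, 3), (10, 4), (10, 11), (10, 12), (11, 0), (11, 3), (11, 4), (11, 7), (11, 8), (11, 11), (11, 12), (11, 15), (12, 0), (12, 3), (12, 4), (12, 7), (12, 8), (12, 11), (12, 12), (12, 15), (13, 3), (13, 4), (13, 11), (13, 12), (14, 3), (14, 4), (14, 11), (14, 12), (15, 0), (15, 3), (15, 4), (15, 7), (15, 8), (15, 11), (15, 12), (15, 15)]

Answer: 96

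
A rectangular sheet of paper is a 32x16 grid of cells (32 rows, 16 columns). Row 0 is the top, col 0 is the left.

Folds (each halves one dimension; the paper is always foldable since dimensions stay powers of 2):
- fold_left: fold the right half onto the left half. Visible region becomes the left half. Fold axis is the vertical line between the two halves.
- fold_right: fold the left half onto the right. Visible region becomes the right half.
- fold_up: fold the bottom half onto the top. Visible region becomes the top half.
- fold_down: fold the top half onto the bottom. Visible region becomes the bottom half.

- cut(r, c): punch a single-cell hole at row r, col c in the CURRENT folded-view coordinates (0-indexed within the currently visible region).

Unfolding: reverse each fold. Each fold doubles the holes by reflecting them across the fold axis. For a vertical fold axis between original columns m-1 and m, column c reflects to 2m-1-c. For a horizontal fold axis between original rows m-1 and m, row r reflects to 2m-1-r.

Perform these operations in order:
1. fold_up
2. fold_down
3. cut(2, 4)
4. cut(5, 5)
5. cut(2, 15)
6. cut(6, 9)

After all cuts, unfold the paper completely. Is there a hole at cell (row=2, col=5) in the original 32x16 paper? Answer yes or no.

Answer: yes

Derivation:
Op 1 fold_up: fold axis h@16; visible region now rows[0,16) x cols[0,16) = 16x16
Op 2 fold_down: fold axis h@8; visible region now rows[8,16) x cols[0,16) = 8x16
Op 3 cut(2, 4): punch at orig (10,4); cuts so far [(10, 4)]; region rows[8,16) x cols[0,16) = 8x16
Op 4 cut(5, 5): punch at orig (13,5); cuts so far [(10, 4), (13, 5)]; region rows[8,16) x cols[0,16) = 8x16
Op 5 cut(2, 15): punch at orig (10,15); cuts so far [(10, 4), (10, 15), (13, 5)]; region rows[8,16) x cols[0,16) = 8x16
Op 6 cut(6, 9): punch at orig (14,9); cuts so far [(10, 4), (10, 15), (13, 5), (14, 9)]; region rows[8,16) x cols[0,16) = 8x16
Unfold 1 (reflect across h@8): 8 holes -> [(1, 9), (2, 5), (5, 4), (5, 15), (10, 4), (10, 15), (13, 5), (14, 9)]
Unfold 2 (reflect across h@16): 16 holes -> [(1, 9), (2, 5), (5, 4), (5, 15), (10, 4), (10, 15), (13, 5), (14, 9), (17, 9), (18, 5), (21, 4), (21, 15), (26, 4), (26, 15), (29, 5), (30, 9)]
Holes: [(1, 9), (2, 5), (5, 4), (5, 15), (10, 4), (10, 15), (13, 5), (14, 9), (17, 9), (18, 5), (21, 4), (21, 15), (26, 4), (26, 15), (29, 5), (30, 9)]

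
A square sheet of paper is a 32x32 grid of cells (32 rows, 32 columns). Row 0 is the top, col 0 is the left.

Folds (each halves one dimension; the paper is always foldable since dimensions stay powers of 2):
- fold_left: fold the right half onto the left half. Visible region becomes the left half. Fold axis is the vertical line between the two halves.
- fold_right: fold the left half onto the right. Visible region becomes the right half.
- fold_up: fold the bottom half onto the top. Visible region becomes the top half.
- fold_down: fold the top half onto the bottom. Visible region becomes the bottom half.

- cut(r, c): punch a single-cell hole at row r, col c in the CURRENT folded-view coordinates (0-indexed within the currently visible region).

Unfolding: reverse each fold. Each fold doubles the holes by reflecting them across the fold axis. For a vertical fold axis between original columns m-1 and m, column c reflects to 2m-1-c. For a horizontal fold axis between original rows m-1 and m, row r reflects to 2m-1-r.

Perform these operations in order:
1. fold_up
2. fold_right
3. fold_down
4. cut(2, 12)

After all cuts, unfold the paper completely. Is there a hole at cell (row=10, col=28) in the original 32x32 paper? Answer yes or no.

Answer: yes

Derivation:
Op 1 fold_up: fold axis h@16; visible region now rows[0,16) x cols[0,32) = 16x32
Op 2 fold_right: fold axis v@16; visible region now rows[0,16) x cols[16,32) = 16x16
Op 3 fold_down: fold axis h@8; visible region now rows[8,16) x cols[16,32) = 8x16
Op 4 cut(2, 12): punch at orig (10,28); cuts so far [(10, 28)]; region rows[8,16) x cols[16,32) = 8x16
Unfold 1 (reflect across h@8): 2 holes -> [(5, 28), (10, 28)]
Unfold 2 (reflect across v@16): 4 holes -> [(5, 3), (5, 28), (10, 3), (10, 28)]
Unfold 3 (reflect across h@16): 8 holes -> [(5, 3), (5, 28), (10, 3), (10, 28), (21, 3), (21, 28), (26, 3), (26, 28)]
Holes: [(5, 3), (5, 28), (10, 3), (10, 28), (21, 3), (21, 28), (26, 3), (26, 28)]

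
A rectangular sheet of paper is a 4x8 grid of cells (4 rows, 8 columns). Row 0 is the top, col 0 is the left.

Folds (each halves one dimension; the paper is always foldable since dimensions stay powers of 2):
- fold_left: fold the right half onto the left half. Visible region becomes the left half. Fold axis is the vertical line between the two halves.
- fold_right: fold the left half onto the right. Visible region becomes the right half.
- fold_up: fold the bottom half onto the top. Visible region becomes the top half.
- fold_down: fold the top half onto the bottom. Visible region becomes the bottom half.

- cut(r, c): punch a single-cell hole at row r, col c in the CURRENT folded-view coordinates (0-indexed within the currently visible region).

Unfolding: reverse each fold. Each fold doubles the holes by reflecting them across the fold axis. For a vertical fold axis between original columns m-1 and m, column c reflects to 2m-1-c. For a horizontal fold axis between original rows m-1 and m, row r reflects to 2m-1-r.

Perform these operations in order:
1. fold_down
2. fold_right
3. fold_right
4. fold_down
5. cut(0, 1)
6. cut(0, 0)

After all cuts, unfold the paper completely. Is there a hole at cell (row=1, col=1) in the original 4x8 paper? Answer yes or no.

Answer: yes

Derivation:
Op 1 fold_down: fold axis h@2; visible region now rows[2,4) x cols[0,8) = 2x8
Op 2 fold_right: fold axis v@4; visible region now rows[2,4) x cols[4,8) = 2x4
Op 3 fold_right: fold axis v@6; visible region now rows[2,4) x cols[6,8) = 2x2
Op 4 fold_down: fold axis h@3; visible region now rows[3,4) x cols[6,8) = 1x2
Op 5 cut(0, 1): punch at orig (3,7); cuts so far [(3, 7)]; region rows[3,4) x cols[6,8) = 1x2
Op 6 cut(0, 0): punch at orig (3,6); cuts so far [(3, 6), (3, 7)]; region rows[3,4) x cols[6,8) = 1x2
Unfold 1 (reflect across h@3): 4 holes -> [(2, 6), (2, 7), (3, 6), (3, 7)]
Unfold 2 (reflect across v@6): 8 holes -> [(2, 4), (2, 5), (2, 6), (2, 7), (3, 4), (3, 5), (3, 6), (3, 7)]
Unfold 3 (reflect across v@4): 16 holes -> [(2, 0), (2, 1), (2, 2), (2, 3), (2, 4), (2, 5), (2, 6), (2, 7), (3, 0), (3, 1), (3, 2), (3, 3), (3, 4), (3, 5), (3, 6), (3, 7)]
Unfold 4 (reflect across h@2): 32 holes -> [(0, 0), (0, 1), (0, 2), (0, 3), (0, 4), (0, 5), (0, 6), (0, 7), (1, 0), (1, 1), (1, 2), (1, 3), (1, 4), (1, 5), (1, 6), (1, 7), (2, 0), (2, 1), (2, 2), (2, 3), (2, 4), (2, 5), (2, 6), (2, 7), (3, 0), (3, 1), (3, 2), (3, 3), (3, 4), (3, 5), (3, 6), (3, 7)]
Holes: [(0, 0), (0, 1), (0, 2), (0, 3), (0, 4), (0, 5), (0, 6), (0, 7), (1, 0), (1, 1), (1, 2), (1, 3), (1, 4), (1, 5), (1, 6), (1, 7), (2, 0), (2, 1), (2, 2), (2, 3), (2, 4), (2, 5), (2, 6), (2, 7), (3, 0), (3, 1), (3, 2), (3, 3), (3, 4), (3, 5), (3, 6), (3, 7)]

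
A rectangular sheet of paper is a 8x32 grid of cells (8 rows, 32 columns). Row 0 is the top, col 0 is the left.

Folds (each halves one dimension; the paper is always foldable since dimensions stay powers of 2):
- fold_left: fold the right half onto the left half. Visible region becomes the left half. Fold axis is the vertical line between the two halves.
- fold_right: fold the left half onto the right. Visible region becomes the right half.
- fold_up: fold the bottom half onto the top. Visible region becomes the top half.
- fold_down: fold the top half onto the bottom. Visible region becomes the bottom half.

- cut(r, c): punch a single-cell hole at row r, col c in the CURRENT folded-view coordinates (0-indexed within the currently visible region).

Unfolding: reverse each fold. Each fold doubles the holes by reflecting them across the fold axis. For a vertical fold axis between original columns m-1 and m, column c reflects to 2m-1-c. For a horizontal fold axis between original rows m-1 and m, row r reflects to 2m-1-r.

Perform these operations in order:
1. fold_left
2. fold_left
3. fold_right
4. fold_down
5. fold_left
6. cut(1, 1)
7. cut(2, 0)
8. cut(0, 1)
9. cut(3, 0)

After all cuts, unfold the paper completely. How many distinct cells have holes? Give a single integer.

Answer: 128

Derivation:
Op 1 fold_left: fold axis v@16; visible region now rows[0,8) x cols[0,16) = 8x16
Op 2 fold_left: fold axis v@8; visible region now rows[0,8) x cols[0,8) = 8x8
Op 3 fold_right: fold axis v@4; visible region now rows[0,8) x cols[4,8) = 8x4
Op 4 fold_down: fold axis h@4; visible region now rows[4,8) x cols[4,8) = 4x4
Op 5 fold_left: fold axis v@6; visible region now rows[4,8) x cols[4,6) = 4x2
Op 6 cut(1, 1): punch at orig (5,5); cuts so far [(5, 5)]; region rows[4,8) x cols[4,6) = 4x2
Op 7 cut(2, 0): punch at orig (6,4); cuts so far [(5, 5), (6, 4)]; region rows[4,8) x cols[4,6) = 4x2
Op 8 cut(0, 1): punch at orig (4,5); cuts so far [(4, 5), (5, 5), (6, 4)]; region rows[4,8) x cols[4,6) = 4x2
Op 9 cut(3, 0): punch at orig (7,4); cuts so far [(4, 5), (5, 5), (6, 4), (7, 4)]; region rows[4,8) x cols[4,6) = 4x2
Unfold 1 (reflect across v@6): 8 holes -> [(4, 5), (4, 6), (5, 5), (5, 6), (6, 4), (6, 7), (7, 4), (7, 7)]
Unfold 2 (reflect across h@4): 16 holes -> [(0, 4), (0, 7), (1, 4), (1, 7), (2, 5), (2, 6), (3, 5), (3, 6), (4, 5), (4, 6), (5, 5), (5, 6), (6, 4), (6, 7), (7, 4), (7, 7)]
Unfold 3 (reflect across v@4): 32 holes -> [(0, 0), (0, 3), (0, 4), (0, 7), (1, 0), (1, 3), (1, 4), (1, 7), (2, 1), (2, 2), (2, 5), (2, 6), (3, 1), (3, 2), (3, 5), (3, 6), (4, 1), (4, 2), (4, 5), (4, 6), (5, 1), (5, 2), (5, 5), (5, 6), (6, 0), (6, 3), (6, 4), (6, 7), (7, 0), (7, 3), (7, 4), (7, 7)]
Unfold 4 (reflect across v@8): 64 holes -> [(0, 0), (0, 3), (0, 4), (0, 7), (0, 8), (0, 11), (0, 12), (0, 15), (1, 0), (1, 3), (1, 4), (1, 7), (1, 8), (1, 11), (1, 12), (1, 15), (2, 1), (2, 2), (2, 5), (2, 6), (2, 9), (2, 10), (2, 13), (2, 14), (3, 1), (3, 2), (3, 5), (3, 6), (3, 9), (3, 10), (3, 13), (3, 14), (4, 1), (4, 2), (4, 5), (4, 6), (4, 9), (4, 10), (4, 13), (4, 14), (5, 1), (5, 2), (5, 5), (5, 6), (5, 9), (5, 10), (5, 13), (5, 14), (6, 0), (6, 3), (6, 4), (6, 7), (6, 8), (6, 11), (6, 12), (6, 15), (7, 0), (7, 3), (7, 4), (7, 7), (7, 8), (7, 11), (7, 12), (7, 15)]
Unfold 5 (reflect across v@16): 128 holes -> [(0, 0), (0, 3), (0, 4), (0, 7), (0, 8), (0, 11), (0, 12), (0, 15), (0, 16), (0, 19), (0, 20), (0, 23), (0, 24), (0, 27), (0, 28), (0, 31), (1, 0), (1, 3), (1, 4), (1, 7), (1, 8), (1, 11), (1, 12), (1, 15), (1, 16), (1, 19), (1, 20), (1, 23), (1, 24), (1, 27), (1, 28), (1, 31), (2, 1), (2, 2), (2, 5), (2, 6), (2, 9), (2, 10), (2, 13), (2, 14), (2, 17), (2, 18), (2, 21), (2, 22), (2, 25), (2, 26), (2, 29), (2, 30), (3, 1), (3, 2), (3, 5), (3, 6), (3, 9), (3, 10), (3, 13), (3, 14), (3, 17), (3, 18), (3, 21), (3, 22), (3, 25), (3, 26), (3, 29), (3, 30), (4, 1), (4, 2), (4, 5), (4, 6), (4, 9), (4, 10), (4, 13), (4, 14), (4, 17), (4, 18), (4, 21), (4, 22), (4, 25), (4, 26), (4, 29), (4, 30), (5, 1), (5, 2), (5, 5), (5, 6), (5, 9), (5, 10), (5, 13), (5, 14), (5, 17), (5, 18), (5, 21), (5, 22), (5, 25), (5, 26), (5, 29), (5, 30), (6, 0), (6, 3), (6, 4), (6, 7), (6, 8), (6, 11), (6, 12), (6, 15), (6, 16), (6, 19), (6, 20), (6, 23), (6, 24), (6, 27), (6, 28), (6, 31), (7, 0), (7, 3), (7, 4), (7, 7), (7, 8), (7, 11), (7, 12), (7, 15), (7, 16), (7, 19), (7, 20), (7, 23), (7, 24), (7, 27), (7, 28), (7, 31)]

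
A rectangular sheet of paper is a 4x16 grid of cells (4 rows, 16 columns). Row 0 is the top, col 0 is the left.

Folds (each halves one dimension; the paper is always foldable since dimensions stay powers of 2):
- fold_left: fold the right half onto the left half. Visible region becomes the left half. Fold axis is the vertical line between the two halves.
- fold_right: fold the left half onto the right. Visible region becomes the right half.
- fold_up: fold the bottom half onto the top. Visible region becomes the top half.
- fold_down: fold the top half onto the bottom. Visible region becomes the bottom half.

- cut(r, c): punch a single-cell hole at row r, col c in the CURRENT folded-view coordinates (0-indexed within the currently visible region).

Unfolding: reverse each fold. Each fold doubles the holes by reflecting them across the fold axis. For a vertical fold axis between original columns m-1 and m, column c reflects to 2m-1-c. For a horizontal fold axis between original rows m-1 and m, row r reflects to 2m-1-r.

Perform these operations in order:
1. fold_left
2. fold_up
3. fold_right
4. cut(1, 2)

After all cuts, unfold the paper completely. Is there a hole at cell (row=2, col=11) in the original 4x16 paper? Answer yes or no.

Op 1 fold_left: fold axis v@8; visible region now rows[0,4) x cols[0,8) = 4x8
Op 2 fold_up: fold axis h@2; visible region now rows[0,2) x cols[0,8) = 2x8
Op 3 fold_right: fold axis v@4; visible region now rows[0,2) x cols[4,8) = 2x4
Op 4 cut(1, 2): punch at orig (1,6); cuts so far [(1, 6)]; region rows[0,2) x cols[4,8) = 2x4
Unfold 1 (reflect across v@4): 2 holes -> [(1, 1), (1, 6)]
Unfold 2 (reflect across h@2): 4 holes -> [(1, 1), (1, 6), (2, 1), (2, 6)]
Unfold 3 (reflect across v@8): 8 holes -> [(1, 1), (1, 6), (1, 9), (1, 14), (2, 1), (2, 6), (2, 9), (2, 14)]
Holes: [(1, 1), (1, 6), (1, 9), (1, 14), (2, 1), (2, 6), (2, 9), (2, 14)]

Answer: no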